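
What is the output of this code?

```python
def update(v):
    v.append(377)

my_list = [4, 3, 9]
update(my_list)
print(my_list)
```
[4, 3, 9, 377]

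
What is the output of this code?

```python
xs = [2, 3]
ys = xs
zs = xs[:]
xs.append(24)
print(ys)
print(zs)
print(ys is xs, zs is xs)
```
[2, 3, 24]
[2, 3]
True False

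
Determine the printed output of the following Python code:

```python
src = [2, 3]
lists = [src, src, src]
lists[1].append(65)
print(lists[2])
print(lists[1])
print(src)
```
[2, 3, 65]
[2, 3, 65]
[2, 3, 65]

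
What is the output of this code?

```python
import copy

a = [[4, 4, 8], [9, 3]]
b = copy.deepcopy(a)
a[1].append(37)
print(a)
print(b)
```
[[4, 4, 8], [9, 3, 37]]
[[4, 4, 8], [9, 3]]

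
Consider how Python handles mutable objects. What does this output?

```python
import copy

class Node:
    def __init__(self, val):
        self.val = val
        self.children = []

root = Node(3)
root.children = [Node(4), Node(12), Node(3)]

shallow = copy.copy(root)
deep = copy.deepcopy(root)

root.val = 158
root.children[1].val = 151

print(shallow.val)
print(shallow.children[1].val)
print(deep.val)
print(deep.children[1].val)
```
3
151
3
12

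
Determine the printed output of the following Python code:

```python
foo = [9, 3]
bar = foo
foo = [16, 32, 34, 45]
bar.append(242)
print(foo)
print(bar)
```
[16, 32, 34, 45]
[9, 3, 242]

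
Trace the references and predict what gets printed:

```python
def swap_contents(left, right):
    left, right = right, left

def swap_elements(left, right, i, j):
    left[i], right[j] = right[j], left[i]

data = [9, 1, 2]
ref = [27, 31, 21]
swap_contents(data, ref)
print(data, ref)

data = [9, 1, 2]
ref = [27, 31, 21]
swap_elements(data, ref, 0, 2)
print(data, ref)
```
[9, 1, 2] [27, 31, 21]
[21, 1, 2] [27, 31, 9]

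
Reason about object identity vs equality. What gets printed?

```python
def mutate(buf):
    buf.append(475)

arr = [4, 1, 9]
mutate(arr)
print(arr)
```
[4, 1, 9, 475]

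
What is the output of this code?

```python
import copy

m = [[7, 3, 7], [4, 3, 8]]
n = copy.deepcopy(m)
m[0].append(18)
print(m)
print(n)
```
[[7, 3, 7, 18], [4, 3, 8]]
[[7, 3, 7], [4, 3, 8]]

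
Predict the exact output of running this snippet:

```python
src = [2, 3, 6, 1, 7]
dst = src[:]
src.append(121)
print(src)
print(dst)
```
[2, 3, 6, 1, 7, 121]
[2, 3, 6, 1, 7]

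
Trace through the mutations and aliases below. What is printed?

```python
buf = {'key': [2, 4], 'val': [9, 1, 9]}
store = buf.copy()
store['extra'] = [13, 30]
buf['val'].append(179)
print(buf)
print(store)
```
{'key': [2, 4], 'val': [9, 1, 9, 179]}
{'key': [2, 4], 'val': [9, 1, 9, 179], 'extra': [13, 30]}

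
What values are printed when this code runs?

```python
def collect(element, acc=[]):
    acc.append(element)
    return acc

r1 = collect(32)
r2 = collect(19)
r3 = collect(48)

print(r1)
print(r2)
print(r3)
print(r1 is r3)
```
[32, 19, 48]
[32, 19, 48]
[32, 19, 48]
True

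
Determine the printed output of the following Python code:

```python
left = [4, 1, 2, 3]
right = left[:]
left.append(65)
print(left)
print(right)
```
[4, 1, 2, 3, 65]
[4, 1, 2, 3]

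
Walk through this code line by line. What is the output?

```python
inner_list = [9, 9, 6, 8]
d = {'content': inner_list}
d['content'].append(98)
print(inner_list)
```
[9, 9, 6, 8, 98]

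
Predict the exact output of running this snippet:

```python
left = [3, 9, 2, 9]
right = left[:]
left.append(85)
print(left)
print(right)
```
[3, 9, 2, 9, 85]
[3, 9, 2, 9]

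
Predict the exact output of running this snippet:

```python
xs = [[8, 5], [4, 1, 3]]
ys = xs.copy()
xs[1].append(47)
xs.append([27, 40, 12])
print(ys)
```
[[8, 5], [4, 1, 3, 47]]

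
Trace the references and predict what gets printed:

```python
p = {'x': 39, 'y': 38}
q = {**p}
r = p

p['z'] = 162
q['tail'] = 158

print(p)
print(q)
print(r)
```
{'x': 39, 'y': 38, 'z': 162}
{'x': 39, 'y': 38, 'tail': 158}
{'x': 39, 'y': 38, 'z': 162}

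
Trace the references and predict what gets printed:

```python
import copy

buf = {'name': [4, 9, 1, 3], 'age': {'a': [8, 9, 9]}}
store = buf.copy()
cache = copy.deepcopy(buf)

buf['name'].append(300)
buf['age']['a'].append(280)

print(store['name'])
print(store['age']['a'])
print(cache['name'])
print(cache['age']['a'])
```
[4, 9, 1, 3, 300]
[8, 9, 9, 280]
[4, 9, 1, 3]
[8, 9, 9]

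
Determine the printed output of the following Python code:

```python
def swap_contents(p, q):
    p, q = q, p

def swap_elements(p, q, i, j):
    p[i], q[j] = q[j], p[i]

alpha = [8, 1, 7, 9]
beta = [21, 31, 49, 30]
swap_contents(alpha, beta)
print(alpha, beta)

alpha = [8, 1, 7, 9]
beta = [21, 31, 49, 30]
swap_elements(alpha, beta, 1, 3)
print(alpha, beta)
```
[8, 1, 7, 9] [21, 31, 49, 30]
[8, 30, 7, 9] [21, 31, 49, 1]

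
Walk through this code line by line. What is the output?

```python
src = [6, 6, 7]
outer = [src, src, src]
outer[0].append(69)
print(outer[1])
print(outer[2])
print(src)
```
[6, 6, 7, 69]
[6, 6, 7, 69]
[6, 6, 7, 69]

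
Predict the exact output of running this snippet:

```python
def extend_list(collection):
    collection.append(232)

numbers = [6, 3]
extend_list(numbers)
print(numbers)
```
[6, 3, 232]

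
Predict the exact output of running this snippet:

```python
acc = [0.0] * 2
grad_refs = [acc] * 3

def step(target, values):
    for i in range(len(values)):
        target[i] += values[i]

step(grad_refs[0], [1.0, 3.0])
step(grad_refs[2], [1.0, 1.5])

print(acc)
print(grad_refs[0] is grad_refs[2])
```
[2.0, 4.5]
True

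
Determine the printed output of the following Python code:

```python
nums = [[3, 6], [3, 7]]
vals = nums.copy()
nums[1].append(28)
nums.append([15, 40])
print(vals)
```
[[3, 6], [3, 7, 28]]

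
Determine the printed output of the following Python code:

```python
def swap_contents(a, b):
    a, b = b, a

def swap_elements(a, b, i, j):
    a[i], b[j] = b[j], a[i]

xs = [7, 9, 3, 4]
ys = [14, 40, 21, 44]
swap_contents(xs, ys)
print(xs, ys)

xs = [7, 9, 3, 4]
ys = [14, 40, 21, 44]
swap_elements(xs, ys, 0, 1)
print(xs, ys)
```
[7, 9, 3, 4] [14, 40, 21, 44]
[40, 9, 3, 4] [14, 7, 21, 44]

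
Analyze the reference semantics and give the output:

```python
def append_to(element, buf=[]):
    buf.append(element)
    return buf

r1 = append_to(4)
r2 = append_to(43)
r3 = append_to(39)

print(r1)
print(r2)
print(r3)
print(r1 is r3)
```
[4, 43, 39]
[4, 43, 39]
[4, 43, 39]
True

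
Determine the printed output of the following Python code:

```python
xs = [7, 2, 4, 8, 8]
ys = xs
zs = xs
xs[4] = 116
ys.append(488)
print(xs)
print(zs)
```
[7, 2, 4, 8, 116, 488]
[7, 2, 4, 8, 116, 488]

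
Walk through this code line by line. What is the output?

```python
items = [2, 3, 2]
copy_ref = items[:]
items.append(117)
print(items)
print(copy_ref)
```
[2, 3, 2, 117]
[2, 3, 2]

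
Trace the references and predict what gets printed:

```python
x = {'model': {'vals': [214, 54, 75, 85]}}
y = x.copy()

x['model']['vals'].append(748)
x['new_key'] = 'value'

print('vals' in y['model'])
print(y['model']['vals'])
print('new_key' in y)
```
True
[214, 54, 75, 85, 748]
False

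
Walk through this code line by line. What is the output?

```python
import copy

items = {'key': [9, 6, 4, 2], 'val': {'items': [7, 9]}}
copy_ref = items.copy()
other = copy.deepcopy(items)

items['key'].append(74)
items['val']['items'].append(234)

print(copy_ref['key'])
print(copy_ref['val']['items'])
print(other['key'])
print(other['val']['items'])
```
[9, 6, 4, 2, 74]
[7, 9, 234]
[9, 6, 4, 2]
[7, 9]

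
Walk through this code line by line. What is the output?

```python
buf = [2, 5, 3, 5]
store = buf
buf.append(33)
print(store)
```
[2, 5, 3, 5, 33]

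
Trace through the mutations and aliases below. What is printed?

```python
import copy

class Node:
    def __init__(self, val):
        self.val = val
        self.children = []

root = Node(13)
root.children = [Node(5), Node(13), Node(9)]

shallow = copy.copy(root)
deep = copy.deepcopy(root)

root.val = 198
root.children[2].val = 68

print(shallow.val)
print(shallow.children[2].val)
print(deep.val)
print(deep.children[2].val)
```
13
68
13
9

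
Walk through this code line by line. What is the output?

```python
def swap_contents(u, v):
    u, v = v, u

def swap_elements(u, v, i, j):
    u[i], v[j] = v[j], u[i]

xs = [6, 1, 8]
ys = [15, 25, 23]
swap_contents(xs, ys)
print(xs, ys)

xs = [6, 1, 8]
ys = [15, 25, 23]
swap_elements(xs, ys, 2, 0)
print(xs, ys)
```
[6, 1, 8] [15, 25, 23]
[6, 1, 15] [8, 25, 23]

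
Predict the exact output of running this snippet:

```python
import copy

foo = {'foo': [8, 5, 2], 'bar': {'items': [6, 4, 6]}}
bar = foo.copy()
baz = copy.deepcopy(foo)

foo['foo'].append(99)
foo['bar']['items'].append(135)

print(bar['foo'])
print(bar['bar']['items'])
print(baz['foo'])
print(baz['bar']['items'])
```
[8, 5, 2, 99]
[6, 4, 6, 135]
[8, 5, 2]
[6, 4, 6]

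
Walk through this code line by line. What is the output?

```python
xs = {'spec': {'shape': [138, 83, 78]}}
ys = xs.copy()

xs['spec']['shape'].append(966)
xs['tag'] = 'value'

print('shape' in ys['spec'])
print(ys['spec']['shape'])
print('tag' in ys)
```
True
[138, 83, 78, 966]
False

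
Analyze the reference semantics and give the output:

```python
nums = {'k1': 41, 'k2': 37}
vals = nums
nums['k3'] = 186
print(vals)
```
{'k1': 41, 'k2': 37, 'k3': 186}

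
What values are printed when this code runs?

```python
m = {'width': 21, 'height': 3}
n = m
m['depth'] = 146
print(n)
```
{'width': 21, 'height': 3, 'depth': 146}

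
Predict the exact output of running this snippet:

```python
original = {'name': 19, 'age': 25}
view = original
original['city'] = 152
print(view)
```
{'name': 19, 'age': 25, 'city': 152}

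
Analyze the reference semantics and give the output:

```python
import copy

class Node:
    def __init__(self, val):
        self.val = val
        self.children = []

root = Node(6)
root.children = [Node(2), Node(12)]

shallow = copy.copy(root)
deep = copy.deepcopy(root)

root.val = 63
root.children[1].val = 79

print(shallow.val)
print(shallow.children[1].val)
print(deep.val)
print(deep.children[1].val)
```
6
79
6
12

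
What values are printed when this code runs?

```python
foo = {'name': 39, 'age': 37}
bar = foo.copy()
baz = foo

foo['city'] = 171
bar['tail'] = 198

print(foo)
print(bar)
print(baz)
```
{'name': 39, 'age': 37, 'city': 171}
{'name': 39, 'age': 37, 'tail': 198}
{'name': 39, 'age': 37, 'city': 171}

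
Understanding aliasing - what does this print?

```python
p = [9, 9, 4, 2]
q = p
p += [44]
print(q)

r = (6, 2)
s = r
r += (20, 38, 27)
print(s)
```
[9, 9, 4, 2, 44]
(6, 2)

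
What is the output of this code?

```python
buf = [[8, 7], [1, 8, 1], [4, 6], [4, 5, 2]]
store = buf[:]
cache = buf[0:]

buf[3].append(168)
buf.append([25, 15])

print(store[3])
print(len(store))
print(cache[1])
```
[4, 5, 2, 168]
4
[1, 8, 1]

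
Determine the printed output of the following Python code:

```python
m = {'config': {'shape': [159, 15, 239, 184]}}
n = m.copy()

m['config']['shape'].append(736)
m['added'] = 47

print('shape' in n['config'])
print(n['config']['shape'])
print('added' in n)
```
True
[159, 15, 239, 184, 736]
False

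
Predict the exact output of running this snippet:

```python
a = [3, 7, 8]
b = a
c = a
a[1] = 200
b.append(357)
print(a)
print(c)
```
[3, 200, 8, 357]
[3, 200, 8, 357]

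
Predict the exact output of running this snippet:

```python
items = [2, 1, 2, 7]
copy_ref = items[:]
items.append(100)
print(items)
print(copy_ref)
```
[2, 1, 2, 7, 100]
[2, 1, 2, 7]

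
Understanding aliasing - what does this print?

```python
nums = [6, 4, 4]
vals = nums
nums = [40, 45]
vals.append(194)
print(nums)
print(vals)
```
[40, 45]
[6, 4, 4, 194]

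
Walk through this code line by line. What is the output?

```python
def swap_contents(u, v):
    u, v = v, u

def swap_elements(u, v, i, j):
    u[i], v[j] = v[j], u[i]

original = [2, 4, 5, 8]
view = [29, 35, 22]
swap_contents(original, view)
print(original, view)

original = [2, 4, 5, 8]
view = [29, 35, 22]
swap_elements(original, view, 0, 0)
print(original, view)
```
[2, 4, 5, 8] [29, 35, 22]
[29, 4, 5, 8] [2, 35, 22]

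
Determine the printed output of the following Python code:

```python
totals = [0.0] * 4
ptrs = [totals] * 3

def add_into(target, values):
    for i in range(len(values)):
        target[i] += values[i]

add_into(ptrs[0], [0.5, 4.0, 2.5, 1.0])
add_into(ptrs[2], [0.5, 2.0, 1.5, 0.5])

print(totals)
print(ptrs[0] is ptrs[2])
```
[1.0, 6.0, 4.0, 1.5]
True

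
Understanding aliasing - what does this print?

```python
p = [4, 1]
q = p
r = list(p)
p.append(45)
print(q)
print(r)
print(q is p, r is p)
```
[4, 1, 45]
[4, 1]
True False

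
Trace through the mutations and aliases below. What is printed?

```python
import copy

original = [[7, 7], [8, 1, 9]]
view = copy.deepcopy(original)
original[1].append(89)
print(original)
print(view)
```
[[7, 7], [8, 1, 9, 89]]
[[7, 7], [8, 1, 9]]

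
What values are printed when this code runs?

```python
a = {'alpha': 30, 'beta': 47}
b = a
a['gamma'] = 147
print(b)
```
{'alpha': 30, 'beta': 47, 'gamma': 147}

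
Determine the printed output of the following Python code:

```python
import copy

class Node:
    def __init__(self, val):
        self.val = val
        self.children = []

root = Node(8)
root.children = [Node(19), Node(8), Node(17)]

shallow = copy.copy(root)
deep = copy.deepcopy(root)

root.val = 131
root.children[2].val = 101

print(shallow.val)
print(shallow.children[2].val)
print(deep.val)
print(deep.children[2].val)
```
8
101
8
17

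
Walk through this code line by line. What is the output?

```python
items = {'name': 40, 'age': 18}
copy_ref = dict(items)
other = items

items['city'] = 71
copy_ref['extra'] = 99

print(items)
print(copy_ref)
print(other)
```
{'name': 40, 'age': 18, 'city': 71}
{'name': 40, 'age': 18, 'extra': 99}
{'name': 40, 'age': 18, 'city': 71}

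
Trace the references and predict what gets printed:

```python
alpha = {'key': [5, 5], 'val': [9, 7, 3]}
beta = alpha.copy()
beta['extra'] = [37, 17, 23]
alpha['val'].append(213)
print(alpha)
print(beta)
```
{'key': [5, 5], 'val': [9, 7, 3, 213]}
{'key': [5, 5], 'val': [9, 7, 3, 213], 'extra': [37, 17, 23]}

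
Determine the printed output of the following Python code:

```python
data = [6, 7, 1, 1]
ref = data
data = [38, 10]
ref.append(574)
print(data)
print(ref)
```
[38, 10]
[6, 7, 1, 1, 574]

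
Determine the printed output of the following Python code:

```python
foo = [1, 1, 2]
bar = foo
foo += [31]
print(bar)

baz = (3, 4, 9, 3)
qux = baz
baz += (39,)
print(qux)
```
[1, 1, 2, 31]
(3, 4, 9, 3)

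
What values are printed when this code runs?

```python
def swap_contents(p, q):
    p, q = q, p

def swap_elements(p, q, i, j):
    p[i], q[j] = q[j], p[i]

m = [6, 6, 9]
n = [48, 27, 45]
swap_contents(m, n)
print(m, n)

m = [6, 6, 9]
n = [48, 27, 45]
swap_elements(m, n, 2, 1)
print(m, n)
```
[6, 6, 9] [48, 27, 45]
[6, 6, 27] [48, 9, 45]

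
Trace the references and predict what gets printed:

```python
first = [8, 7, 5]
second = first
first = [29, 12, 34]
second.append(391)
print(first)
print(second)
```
[29, 12, 34]
[8, 7, 5, 391]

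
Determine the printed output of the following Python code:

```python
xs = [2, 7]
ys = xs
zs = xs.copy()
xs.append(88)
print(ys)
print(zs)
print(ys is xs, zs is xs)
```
[2, 7, 88]
[2, 7]
True False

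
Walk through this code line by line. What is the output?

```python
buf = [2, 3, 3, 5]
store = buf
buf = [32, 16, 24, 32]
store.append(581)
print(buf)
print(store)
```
[32, 16, 24, 32]
[2, 3, 3, 5, 581]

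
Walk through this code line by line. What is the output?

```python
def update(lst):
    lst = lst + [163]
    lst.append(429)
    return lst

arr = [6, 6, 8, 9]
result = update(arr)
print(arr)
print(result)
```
[6, 6, 8, 9]
[6, 6, 8, 9, 163, 429]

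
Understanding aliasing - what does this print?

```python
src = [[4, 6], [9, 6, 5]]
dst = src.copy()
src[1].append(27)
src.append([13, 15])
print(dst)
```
[[4, 6], [9, 6, 5, 27]]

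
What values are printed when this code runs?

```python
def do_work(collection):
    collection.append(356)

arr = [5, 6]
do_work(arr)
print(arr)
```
[5, 6, 356]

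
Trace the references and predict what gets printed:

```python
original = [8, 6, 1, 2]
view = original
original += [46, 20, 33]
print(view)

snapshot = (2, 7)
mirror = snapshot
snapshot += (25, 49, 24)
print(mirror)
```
[8, 6, 1, 2, 46, 20, 33]
(2, 7)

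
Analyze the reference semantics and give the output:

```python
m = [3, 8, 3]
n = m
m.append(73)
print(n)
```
[3, 8, 3, 73]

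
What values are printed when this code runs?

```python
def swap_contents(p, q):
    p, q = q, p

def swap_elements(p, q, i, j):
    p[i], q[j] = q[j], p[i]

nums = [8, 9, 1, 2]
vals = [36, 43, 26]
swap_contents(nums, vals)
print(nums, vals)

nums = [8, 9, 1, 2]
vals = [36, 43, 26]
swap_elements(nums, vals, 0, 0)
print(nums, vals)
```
[8, 9, 1, 2] [36, 43, 26]
[36, 9, 1, 2] [8, 43, 26]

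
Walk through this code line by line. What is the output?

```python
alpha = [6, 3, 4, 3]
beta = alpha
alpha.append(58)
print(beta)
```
[6, 3, 4, 3, 58]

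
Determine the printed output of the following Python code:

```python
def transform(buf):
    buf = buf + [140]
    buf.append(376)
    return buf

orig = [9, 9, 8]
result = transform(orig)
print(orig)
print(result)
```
[9, 9, 8]
[9, 9, 8, 140, 376]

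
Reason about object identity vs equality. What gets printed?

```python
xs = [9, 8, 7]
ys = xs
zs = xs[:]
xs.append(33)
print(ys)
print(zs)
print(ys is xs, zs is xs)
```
[9, 8, 7, 33]
[9, 8, 7]
True False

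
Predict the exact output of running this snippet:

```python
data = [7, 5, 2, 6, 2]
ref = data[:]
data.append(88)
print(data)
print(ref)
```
[7, 5, 2, 6, 2, 88]
[7, 5, 2, 6, 2]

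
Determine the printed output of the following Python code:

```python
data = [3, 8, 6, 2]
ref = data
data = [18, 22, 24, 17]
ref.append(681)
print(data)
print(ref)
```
[18, 22, 24, 17]
[3, 8, 6, 2, 681]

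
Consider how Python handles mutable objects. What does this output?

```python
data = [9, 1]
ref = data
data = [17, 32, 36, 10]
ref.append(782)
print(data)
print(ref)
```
[17, 32, 36, 10]
[9, 1, 782]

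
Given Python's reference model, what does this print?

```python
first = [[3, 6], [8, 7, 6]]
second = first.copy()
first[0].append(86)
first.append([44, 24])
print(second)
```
[[3, 6, 86], [8, 7, 6]]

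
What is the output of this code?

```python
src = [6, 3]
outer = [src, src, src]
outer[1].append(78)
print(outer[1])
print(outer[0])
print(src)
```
[6, 3, 78]
[6, 3, 78]
[6, 3, 78]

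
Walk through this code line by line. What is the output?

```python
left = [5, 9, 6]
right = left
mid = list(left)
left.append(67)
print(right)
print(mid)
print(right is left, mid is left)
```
[5, 9, 6, 67]
[5, 9, 6]
True False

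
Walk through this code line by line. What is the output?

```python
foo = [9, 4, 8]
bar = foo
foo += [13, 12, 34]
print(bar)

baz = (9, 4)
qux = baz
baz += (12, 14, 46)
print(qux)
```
[9, 4, 8, 13, 12, 34]
(9, 4)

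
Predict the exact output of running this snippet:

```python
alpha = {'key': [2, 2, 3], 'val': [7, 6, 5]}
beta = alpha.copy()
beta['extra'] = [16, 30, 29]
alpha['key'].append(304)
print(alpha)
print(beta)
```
{'key': [2, 2, 3, 304], 'val': [7, 6, 5]}
{'key': [2, 2, 3, 304], 'val': [7, 6, 5], 'extra': [16, 30, 29]}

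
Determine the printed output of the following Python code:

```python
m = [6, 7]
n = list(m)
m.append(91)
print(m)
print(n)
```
[6, 7, 91]
[6, 7]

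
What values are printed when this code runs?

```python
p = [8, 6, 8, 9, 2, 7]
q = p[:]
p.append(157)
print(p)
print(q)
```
[8, 6, 8, 9, 2, 7, 157]
[8, 6, 8, 9, 2, 7]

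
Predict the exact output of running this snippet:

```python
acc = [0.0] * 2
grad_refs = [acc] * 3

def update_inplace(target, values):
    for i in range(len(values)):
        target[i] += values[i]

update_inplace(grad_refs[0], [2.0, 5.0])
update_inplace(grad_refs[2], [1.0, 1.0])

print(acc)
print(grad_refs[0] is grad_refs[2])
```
[3.0, 6.0]
True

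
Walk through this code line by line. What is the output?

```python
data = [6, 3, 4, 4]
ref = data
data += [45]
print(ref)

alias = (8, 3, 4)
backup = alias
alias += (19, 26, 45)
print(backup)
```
[6, 3, 4, 4, 45]
(8, 3, 4)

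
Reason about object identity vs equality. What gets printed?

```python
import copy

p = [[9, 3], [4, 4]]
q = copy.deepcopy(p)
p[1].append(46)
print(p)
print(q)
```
[[9, 3], [4, 4, 46]]
[[9, 3], [4, 4]]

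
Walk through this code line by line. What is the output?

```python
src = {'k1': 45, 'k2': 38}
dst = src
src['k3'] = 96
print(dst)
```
{'k1': 45, 'k2': 38, 'k3': 96}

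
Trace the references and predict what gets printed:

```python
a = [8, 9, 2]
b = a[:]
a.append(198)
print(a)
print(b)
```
[8, 9, 2, 198]
[8, 9, 2]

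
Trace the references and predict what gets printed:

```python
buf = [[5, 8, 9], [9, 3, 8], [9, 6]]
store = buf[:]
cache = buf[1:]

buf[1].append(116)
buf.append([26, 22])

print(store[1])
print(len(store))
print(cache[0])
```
[9, 3, 8, 116]
3
[9, 3, 8, 116]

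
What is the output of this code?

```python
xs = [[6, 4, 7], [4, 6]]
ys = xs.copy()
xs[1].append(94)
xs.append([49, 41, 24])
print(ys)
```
[[6, 4, 7], [4, 6, 94]]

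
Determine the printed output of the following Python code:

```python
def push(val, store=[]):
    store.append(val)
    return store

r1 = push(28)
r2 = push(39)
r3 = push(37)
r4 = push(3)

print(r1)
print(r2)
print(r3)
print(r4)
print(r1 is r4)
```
[28, 39, 37, 3]
[28, 39, 37, 3]
[28, 39, 37, 3]
[28, 39, 37, 3]
True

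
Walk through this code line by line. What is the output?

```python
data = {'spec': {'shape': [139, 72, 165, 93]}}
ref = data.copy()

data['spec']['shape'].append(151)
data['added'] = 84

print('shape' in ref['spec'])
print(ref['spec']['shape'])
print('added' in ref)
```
True
[139, 72, 165, 93, 151]
False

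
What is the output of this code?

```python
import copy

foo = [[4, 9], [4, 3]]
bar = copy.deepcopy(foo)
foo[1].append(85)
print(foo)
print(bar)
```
[[4, 9], [4, 3, 85]]
[[4, 9], [4, 3]]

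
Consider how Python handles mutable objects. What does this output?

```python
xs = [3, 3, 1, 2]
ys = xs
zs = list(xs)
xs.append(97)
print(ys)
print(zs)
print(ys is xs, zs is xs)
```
[3, 3, 1, 2, 97]
[3, 3, 1, 2]
True False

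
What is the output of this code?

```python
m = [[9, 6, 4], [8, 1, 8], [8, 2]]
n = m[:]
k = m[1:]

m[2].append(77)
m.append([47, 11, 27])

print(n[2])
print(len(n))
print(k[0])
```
[8, 2, 77]
3
[8, 1, 8]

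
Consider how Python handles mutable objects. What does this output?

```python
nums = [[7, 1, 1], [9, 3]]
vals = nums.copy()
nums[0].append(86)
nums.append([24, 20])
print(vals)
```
[[7, 1, 1, 86], [9, 3]]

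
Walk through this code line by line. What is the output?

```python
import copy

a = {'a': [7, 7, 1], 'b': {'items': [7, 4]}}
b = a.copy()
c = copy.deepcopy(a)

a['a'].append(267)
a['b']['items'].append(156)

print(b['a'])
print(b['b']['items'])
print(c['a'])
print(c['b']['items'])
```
[7, 7, 1, 267]
[7, 4, 156]
[7, 7, 1]
[7, 4]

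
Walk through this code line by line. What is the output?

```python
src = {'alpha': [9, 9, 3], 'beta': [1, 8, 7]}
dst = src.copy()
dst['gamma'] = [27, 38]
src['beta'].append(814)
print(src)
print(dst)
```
{'alpha': [9, 9, 3], 'beta': [1, 8, 7, 814]}
{'alpha': [9, 9, 3], 'beta': [1, 8, 7, 814], 'gamma': [27, 38]}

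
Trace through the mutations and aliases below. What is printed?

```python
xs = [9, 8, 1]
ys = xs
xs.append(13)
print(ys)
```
[9, 8, 1, 13]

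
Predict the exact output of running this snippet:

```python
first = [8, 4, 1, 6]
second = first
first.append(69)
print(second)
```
[8, 4, 1, 6, 69]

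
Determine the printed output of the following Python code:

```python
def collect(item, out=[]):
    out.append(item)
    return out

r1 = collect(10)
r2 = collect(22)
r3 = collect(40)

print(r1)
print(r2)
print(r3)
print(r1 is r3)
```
[10, 22, 40]
[10, 22, 40]
[10, 22, 40]
True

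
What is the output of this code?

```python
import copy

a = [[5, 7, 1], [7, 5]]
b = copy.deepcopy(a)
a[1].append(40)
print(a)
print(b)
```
[[5, 7, 1], [7, 5, 40]]
[[5, 7, 1], [7, 5]]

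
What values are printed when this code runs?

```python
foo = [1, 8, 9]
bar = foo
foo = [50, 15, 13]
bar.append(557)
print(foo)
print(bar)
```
[50, 15, 13]
[1, 8, 9, 557]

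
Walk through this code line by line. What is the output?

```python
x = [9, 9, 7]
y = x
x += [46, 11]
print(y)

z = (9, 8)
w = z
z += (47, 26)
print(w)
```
[9, 9, 7, 46, 11]
(9, 8)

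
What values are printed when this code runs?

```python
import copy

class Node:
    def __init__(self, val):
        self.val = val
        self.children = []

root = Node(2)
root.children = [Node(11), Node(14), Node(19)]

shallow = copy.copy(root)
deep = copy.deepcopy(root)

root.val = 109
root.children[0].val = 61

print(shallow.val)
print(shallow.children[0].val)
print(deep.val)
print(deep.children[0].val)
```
2
61
2
11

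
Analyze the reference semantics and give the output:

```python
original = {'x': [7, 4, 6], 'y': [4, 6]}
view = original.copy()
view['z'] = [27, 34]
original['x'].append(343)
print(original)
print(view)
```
{'x': [7, 4, 6, 343], 'y': [4, 6]}
{'x': [7, 4, 6, 343], 'y': [4, 6], 'z': [27, 34]}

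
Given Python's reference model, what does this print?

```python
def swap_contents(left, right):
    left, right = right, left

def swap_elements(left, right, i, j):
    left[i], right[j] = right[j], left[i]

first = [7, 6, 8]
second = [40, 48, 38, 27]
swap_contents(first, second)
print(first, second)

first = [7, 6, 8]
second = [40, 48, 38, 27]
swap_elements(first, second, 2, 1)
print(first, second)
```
[7, 6, 8] [40, 48, 38, 27]
[7, 6, 48] [40, 8, 38, 27]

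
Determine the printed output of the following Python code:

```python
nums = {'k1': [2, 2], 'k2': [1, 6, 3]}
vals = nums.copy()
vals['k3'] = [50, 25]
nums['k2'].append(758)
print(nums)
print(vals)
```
{'k1': [2, 2], 'k2': [1, 6, 3, 758]}
{'k1': [2, 2], 'k2': [1, 6, 3, 758], 'k3': [50, 25]}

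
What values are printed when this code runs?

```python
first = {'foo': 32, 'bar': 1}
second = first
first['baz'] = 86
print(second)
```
{'foo': 32, 'bar': 1, 'baz': 86}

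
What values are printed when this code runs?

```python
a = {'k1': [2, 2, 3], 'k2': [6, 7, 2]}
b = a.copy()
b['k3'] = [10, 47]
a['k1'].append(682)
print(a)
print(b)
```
{'k1': [2, 2, 3, 682], 'k2': [6, 7, 2]}
{'k1': [2, 2, 3, 682], 'k2': [6, 7, 2], 'k3': [10, 47]}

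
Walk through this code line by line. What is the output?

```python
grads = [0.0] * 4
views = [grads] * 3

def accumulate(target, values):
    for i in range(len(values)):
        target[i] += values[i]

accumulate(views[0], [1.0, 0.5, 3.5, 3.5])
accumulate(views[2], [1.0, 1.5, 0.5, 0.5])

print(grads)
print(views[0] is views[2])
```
[2.0, 2.0, 4.0, 4.0]
True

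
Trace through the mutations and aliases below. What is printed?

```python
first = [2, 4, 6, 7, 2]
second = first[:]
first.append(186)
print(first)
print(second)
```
[2, 4, 6, 7, 2, 186]
[2, 4, 6, 7, 2]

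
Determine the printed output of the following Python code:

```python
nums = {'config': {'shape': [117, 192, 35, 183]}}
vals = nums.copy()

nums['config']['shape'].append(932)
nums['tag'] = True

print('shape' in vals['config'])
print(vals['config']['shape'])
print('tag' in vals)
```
True
[117, 192, 35, 183, 932]
False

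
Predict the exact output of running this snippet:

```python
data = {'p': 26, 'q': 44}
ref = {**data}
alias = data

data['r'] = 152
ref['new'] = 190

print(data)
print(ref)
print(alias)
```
{'p': 26, 'q': 44, 'r': 152}
{'p': 26, 'q': 44, 'new': 190}
{'p': 26, 'q': 44, 'r': 152}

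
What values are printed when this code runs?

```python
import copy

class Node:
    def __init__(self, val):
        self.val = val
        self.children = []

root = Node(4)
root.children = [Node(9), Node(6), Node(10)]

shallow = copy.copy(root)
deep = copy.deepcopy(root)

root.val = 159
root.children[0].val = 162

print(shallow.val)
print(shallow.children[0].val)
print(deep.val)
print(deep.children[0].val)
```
4
162
4
9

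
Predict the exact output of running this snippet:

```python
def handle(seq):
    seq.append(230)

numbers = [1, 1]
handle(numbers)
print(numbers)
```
[1, 1, 230]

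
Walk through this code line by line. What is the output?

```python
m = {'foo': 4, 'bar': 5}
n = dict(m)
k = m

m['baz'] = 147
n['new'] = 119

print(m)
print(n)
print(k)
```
{'foo': 4, 'bar': 5, 'baz': 147}
{'foo': 4, 'bar': 5, 'new': 119}
{'foo': 4, 'bar': 5, 'baz': 147}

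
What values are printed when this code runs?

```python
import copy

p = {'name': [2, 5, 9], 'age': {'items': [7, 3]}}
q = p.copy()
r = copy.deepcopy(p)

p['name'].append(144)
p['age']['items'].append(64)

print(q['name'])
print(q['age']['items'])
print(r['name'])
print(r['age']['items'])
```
[2, 5, 9, 144]
[7, 3, 64]
[2, 5, 9]
[7, 3]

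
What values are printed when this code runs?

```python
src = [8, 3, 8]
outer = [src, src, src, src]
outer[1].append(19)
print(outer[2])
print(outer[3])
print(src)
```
[8, 3, 8, 19]
[8, 3, 8, 19]
[8, 3, 8, 19]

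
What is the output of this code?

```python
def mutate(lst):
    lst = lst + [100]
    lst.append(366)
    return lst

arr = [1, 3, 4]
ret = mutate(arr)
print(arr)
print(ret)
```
[1, 3, 4]
[1, 3, 4, 100, 366]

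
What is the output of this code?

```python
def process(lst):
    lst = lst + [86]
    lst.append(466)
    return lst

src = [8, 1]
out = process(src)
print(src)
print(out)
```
[8, 1]
[8, 1, 86, 466]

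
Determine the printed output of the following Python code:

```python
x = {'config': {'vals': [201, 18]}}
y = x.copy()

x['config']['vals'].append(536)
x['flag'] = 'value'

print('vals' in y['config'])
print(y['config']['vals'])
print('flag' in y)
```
True
[201, 18, 536]
False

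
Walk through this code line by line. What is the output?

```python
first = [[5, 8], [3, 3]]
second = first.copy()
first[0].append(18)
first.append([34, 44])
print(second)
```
[[5, 8, 18], [3, 3]]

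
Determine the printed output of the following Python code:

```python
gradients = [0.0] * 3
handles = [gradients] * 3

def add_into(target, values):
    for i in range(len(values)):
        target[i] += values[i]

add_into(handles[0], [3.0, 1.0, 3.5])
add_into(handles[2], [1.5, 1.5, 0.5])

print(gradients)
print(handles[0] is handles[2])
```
[4.5, 2.5, 4.0]
True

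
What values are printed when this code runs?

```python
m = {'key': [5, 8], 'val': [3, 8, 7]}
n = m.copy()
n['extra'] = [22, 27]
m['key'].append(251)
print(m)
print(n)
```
{'key': [5, 8, 251], 'val': [3, 8, 7]}
{'key': [5, 8, 251], 'val': [3, 8, 7], 'extra': [22, 27]}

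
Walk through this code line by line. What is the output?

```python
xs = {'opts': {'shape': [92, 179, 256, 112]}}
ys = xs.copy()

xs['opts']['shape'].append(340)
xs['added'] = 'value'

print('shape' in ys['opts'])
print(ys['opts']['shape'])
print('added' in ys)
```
True
[92, 179, 256, 112, 340]
False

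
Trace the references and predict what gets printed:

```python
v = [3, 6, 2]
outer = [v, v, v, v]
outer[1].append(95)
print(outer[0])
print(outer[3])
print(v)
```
[3, 6, 2, 95]
[3, 6, 2, 95]
[3, 6, 2, 95]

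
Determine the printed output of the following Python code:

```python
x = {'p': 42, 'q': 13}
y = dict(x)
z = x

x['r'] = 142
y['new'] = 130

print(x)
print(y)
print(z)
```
{'p': 42, 'q': 13, 'r': 142}
{'p': 42, 'q': 13, 'new': 130}
{'p': 42, 'q': 13, 'r': 142}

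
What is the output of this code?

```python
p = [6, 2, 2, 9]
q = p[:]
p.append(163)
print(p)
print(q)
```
[6, 2, 2, 9, 163]
[6, 2, 2, 9]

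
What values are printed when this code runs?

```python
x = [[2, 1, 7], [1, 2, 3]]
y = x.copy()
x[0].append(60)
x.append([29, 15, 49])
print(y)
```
[[2, 1, 7, 60], [1, 2, 3]]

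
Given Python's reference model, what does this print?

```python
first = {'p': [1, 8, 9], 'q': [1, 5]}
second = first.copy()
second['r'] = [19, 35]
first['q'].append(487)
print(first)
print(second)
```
{'p': [1, 8, 9], 'q': [1, 5, 487]}
{'p': [1, 8, 9], 'q': [1, 5, 487], 'r': [19, 35]}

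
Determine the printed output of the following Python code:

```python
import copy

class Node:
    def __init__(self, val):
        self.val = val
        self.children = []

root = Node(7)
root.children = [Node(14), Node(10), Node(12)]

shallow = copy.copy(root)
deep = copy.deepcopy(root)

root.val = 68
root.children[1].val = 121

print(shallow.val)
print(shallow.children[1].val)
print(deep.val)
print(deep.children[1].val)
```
7
121
7
10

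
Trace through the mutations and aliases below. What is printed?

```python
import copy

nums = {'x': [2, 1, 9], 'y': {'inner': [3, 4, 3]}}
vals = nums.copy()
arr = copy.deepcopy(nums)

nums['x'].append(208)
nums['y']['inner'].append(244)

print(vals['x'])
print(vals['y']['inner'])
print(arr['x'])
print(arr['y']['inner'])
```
[2, 1, 9, 208]
[3, 4, 3, 244]
[2, 1, 9]
[3, 4, 3]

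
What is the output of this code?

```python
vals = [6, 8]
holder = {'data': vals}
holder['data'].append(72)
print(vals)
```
[6, 8, 72]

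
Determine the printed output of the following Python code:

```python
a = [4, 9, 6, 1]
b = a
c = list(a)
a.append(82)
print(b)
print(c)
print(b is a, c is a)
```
[4, 9, 6, 1, 82]
[4, 9, 6, 1]
True False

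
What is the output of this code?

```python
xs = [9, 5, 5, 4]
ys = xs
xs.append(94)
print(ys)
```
[9, 5, 5, 4, 94]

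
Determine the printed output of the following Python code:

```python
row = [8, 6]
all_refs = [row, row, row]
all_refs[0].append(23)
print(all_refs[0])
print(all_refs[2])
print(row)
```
[8, 6, 23]
[8, 6, 23]
[8, 6, 23]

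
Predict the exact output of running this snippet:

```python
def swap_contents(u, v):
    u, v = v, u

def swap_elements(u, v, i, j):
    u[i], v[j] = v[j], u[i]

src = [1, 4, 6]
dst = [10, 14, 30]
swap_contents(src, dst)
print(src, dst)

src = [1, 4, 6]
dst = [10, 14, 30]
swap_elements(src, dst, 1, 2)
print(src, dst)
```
[1, 4, 6] [10, 14, 30]
[1, 30, 6] [10, 14, 4]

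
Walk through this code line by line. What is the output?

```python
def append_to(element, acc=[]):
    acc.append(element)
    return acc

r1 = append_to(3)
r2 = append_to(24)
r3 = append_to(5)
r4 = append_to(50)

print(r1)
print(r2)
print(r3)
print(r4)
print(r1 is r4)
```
[3, 24, 5, 50]
[3, 24, 5, 50]
[3, 24, 5, 50]
[3, 24, 5, 50]
True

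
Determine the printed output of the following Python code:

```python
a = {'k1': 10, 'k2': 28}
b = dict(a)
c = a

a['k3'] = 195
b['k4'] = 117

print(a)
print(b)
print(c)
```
{'k1': 10, 'k2': 28, 'k3': 195}
{'k1': 10, 'k2': 28, 'k4': 117}
{'k1': 10, 'k2': 28, 'k3': 195}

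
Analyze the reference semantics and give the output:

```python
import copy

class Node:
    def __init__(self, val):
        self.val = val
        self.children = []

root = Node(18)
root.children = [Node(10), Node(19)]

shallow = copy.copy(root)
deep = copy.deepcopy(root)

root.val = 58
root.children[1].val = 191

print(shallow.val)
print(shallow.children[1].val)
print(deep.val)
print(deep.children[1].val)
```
18
191
18
19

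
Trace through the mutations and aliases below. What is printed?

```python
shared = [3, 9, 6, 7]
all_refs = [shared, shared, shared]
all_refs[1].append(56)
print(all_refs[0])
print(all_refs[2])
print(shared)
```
[3, 9, 6, 7, 56]
[3, 9, 6, 7, 56]
[3, 9, 6, 7, 56]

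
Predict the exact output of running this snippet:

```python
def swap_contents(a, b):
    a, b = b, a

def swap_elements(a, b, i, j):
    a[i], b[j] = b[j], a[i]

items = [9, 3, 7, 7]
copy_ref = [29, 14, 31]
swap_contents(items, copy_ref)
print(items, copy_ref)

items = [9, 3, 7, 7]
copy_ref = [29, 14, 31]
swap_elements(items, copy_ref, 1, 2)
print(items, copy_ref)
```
[9, 3, 7, 7] [29, 14, 31]
[9, 31, 7, 7] [29, 14, 3]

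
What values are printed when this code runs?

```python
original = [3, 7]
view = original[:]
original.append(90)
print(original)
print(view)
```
[3, 7, 90]
[3, 7]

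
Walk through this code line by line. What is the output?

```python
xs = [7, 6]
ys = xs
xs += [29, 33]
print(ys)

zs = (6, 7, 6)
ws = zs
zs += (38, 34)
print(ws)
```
[7, 6, 29, 33]
(6, 7, 6)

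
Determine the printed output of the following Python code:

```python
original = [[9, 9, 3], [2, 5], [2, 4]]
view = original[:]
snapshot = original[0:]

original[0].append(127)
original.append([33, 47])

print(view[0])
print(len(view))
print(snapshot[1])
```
[9, 9, 3, 127]
3
[2, 5]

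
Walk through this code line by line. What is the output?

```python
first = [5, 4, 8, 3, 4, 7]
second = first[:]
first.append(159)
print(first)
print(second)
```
[5, 4, 8, 3, 4, 7, 159]
[5, 4, 8, 3, 4, 7]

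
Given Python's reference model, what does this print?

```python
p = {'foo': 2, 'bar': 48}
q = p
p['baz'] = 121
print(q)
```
{'foo': 2, 'bar': 48, 'baz': 121}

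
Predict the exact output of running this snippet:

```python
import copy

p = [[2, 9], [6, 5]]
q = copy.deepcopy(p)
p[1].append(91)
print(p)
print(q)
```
[[2, 9], [6, 5, 91]]
[[2, 9], [6, 5]]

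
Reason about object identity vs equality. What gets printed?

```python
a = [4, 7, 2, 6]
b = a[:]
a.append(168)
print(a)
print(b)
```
[4, 7, 2, 6, 168]
[4, 7, 2, 6]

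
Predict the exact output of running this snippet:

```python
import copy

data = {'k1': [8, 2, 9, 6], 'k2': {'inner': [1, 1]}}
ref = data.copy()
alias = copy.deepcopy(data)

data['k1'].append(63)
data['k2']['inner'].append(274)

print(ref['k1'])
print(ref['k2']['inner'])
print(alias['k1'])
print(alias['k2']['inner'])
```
[8, 2, 9, 6, 63]
[1, 1, 274]
[8, 2, 9, 6]
[1, 1]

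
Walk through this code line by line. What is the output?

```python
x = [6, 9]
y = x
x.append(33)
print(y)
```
[6, 9, 33]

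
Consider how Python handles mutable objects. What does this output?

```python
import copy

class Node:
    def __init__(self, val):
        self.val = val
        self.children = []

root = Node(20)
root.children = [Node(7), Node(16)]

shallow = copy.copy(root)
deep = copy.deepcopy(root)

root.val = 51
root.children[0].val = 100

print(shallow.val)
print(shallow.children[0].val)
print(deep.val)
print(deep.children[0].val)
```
20
100
20
7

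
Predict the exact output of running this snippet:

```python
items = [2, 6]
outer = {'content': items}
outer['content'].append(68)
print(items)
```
[2, 6, 68]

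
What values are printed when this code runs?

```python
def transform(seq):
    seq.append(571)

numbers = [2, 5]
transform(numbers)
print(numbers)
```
[2, 5, 571]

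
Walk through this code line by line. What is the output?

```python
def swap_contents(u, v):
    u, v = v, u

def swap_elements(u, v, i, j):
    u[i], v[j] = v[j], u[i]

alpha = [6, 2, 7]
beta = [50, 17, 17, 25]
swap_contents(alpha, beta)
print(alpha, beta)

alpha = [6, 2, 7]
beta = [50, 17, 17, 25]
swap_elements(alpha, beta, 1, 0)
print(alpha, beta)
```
[6, 2, 7] [50, 17, 17, 25]
[6, 50, 7] [2, 17, 17, 25]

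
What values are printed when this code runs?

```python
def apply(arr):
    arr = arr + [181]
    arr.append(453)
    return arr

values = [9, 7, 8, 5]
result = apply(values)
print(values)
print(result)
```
[9, 7, 8, 5]
[9, 7, 8, 5, 181, 453]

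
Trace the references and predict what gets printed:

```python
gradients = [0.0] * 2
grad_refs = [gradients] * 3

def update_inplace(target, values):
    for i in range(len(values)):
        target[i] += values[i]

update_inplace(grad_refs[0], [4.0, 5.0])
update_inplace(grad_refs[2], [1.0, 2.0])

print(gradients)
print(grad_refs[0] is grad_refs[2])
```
[5.0, 7.0]
True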